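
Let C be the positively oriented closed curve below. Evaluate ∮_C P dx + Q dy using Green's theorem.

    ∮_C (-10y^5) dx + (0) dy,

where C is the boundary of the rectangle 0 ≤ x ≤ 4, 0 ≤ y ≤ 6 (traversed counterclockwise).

Green's theorem converts the closed line integral into a double integral over the enclosed region D:

    ∮_C P dx + Q dy = ∬_D (∂Q/∂x - ∂P/∂y) dA.

Here P = -10y^5, Q = 0, so

    ∂Q/∂x = 0,    ∂P/∂y = -50y^4,
    ∂Q/∂x - ∂P/∂y = 50y^4.

D is the region 0 ≤ x ≤ 4, 0 ≤ y ≤ 6. Evaluating the double integral:

    ∬_D (50y^4) dA = ∫_0^{4} ∫_0^{6} (50y^4) dy dx.

Inner (y from 0 to 6): 77760.
Outer (x from 0 to 4): 311040.

Therefore ∮_C P dx + Q dy = 311040.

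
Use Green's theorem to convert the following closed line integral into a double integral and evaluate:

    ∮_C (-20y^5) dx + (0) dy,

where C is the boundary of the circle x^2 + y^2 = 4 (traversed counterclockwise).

Green's theorem converts the closed line integral into a double integral over the enclosed region D:

    ∮_C P dx + Q dy = ∬_D (∂Q/∂x - ∂P/∂y) dA.

Here P = -20y^5, Q = 0, so

    ∂Q/∂x = 0,    ∂P/∂y = -100y^4,
    ∂Q/∂x - ∂P/∂y = 100y^4.

D is the region x^2 + y^2 ≤ 4. Evaluating the double integral:

In polar coordinates (x = r cos θ, y = r sin θ, dA = r dr dθ) the integrand becomes 100r^4sin(θ)^4, so

    ∬_D (100y^4) dA = ∫_0^{2π} ∫_0^{2} (100r^4sin(θ)^4) · r dr dθ.

Inner (r from 0 to 2): 3200sin(θ)^4/3.
Outer (θ from 0 to 2π): 800π.

Therefore ∮_C P dx + Q dy = 800π.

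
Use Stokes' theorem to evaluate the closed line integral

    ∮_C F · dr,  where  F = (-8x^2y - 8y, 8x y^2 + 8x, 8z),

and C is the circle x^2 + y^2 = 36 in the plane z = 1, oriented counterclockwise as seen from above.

Let S be the flat disk x^2 + y^2 ≤ 36 in the plane z = 1, with upward unit normal n̂ = ẑ. By Stokes' theorem,

    ∮_C F · dr = ∬_S (∇ × F) · n̂ dS = ∬_D (curl F)_z dA,

where D is the disk x^2 + y^2 ≤ 36.

Compute the curl of F = (-8x^2y - 8y, 8x y^2 + 8x, 8z):
    (∇ × F)_x = ∂F_z/∂y - ∂F_y/∂z = 0,
    (∇ × F)_y = ∂F_x/∂z - ∂F_z/∂x = 0,
    (∇ × F)_z = ∂F_y/∂x - ∂F_x/∂y = 8x^2 + 8y^2 + 16.

On z = 1, (curl F)_z = 8x^2 + 8y^2 + 16.

Convert to polar (x = r cos θ, y = r sin θ, dA = r dr dθ); the integrand becomes 8r^2 + 16, so

    ∬_D (curl F)_z dA = ∫_0^{2π} ∫_0^{6} (8r^2 + 16) · r dr dθ.

Inner (r from 0 to 6): 2880.
Outer (θ from 0 to 2π): 5760π.

Therefore ∮_C F · dr = 5760π.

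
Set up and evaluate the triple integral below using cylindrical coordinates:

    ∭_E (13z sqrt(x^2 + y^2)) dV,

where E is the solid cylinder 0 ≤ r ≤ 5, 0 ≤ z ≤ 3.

In cylindrical coordinates, x = r cos(θ), y = r sin(θ), z = z, and dV = r dr dθ dz.

The integrand becomes 13r z, so

    ∭_E (13z sqrt(x^2 + y^2)) dV = ∫_{0}^{2π} ∫_{0}^{5} ∫_{0}^{3} (13r z) · r dz dr dθ.

Inner (z): 117r^2/2.
Middle (r from 0 to 5): 4875/2.
Outer (θ): 4875π.

Therefore the triple integral equals 4875π.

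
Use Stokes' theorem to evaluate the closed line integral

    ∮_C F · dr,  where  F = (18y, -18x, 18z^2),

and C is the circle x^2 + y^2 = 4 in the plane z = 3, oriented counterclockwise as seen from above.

Let S be the flat disk x^2 + y^2 ≤ 4 in the plane z = 3, with upward unit normal n̂ = ẑ. By Stokes' theorem,

    ∮_C F · dr = ∬_S (∇ × F) · n̂ dS = ∬_D (curl F)_z dA,

where D is the disk x^2 + y^2 ≤ 4.

Compute the curl of F = (18y, -18x, 18z^2):
    (∇ × F)_x = ∂F_z/∂y - ∂F_y/∂z = 0,
    (∇ × F)_y = ∂F_x/∂z - ∂F_z/∂x = 0,
    (∇ × F)_z = ∂F_y/∂x - ∂F_x/∂y = -36.

On z = 3, (curl F)_z = -36.

Convert to polar (x = r cos θ, y = r sin θ, dA = r dr dθ); the integrand becomes -36, so

    ∬_D (curl F)_z dA = ∫_0^{2π} ∫_0^{2} (-36) · r dr dθ.

Inner (r from 0 to 2): -72.
Outer (θ from 0 to 2π): -144π.

Therefore ∮_C F · dr = -144π.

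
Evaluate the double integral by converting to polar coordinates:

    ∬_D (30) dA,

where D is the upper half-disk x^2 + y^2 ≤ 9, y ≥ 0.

The region D is 0 ≤ r ≤ 3, 0 ≤ θ ≤ π in polar coordinates, where x = r cos(θ), y = r sin(θ), and dA = r dr dθ.

Under the substitution, the integrand becomes 30, so

    ∬_D (30) dA = ∫_{0}^{π} ∫_{0}^{3} (30) · r dr dθ.

Inner integral (in r): ∫_{0}^{3} (30) · r dr = 135.

Outer integral (in θ): ∫_{0}^{π} (135) dθ = 135π.

Therefore ∬_D (30) dA = 135π.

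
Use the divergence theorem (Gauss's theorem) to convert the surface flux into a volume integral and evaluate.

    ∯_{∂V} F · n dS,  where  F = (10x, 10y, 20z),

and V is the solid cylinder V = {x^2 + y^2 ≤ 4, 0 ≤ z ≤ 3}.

By the divergence theorem,

    ∯_{∂V} F · n dS = ∭_V (∇ · F) dV.

Compute the divergence:
    ∇ · F = ∂F_x/∂x + ∂F_y/∂y + ∂F_z/∂z = 10 + 10 + 20 = 40.

In cylindrical coordinates, x = r cos(θ), y = r sin(θ), z = z, dV = r dr dθ dz, with 0 ≤ r ≤ 2, 0 ≤ θ ≤ 2π, 0 ≤ z ≤ 3.

The integrand, after substitution and multiplying by the volume element, becomes (40) · r, so

    ∭_V (∇·F) dV = ∫_0^{2π} ∫_0^{2} ∫_0^{3} (40) · r dz dr dθ.

Inner (z from 0 to 3): 120r.
Middle (r from 0 to 2): 240.
Outer (θ from 0 to 2π): 480π.

Therefore ∯_{∂V} F · n dS = 480π.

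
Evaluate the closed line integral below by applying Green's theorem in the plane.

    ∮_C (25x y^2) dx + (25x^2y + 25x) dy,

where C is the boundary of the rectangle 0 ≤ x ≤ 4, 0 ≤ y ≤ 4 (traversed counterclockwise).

Green's theorem converts the closed line integral into a double integral over the enclosed region D:

    ∮_C P dx + Q dy = ∬_D (∂Q/∂x - ∂P/∂y) dA.

Here P = 25x y^2, Q = 25x^2y + 25x, so

    ∂Q/∂x = 50x y + 25,    ∂P/∂y = 50x y,
    ∂Q/∂x - ∂P/∂y = 25.

D is the region 0 ≤ x ≤ 4, 0 ≤ y ≤ 4. Evaluating the double integral:

    ∬_D (25) dA = ∫_0^{4} ∫_0^{4} (25) dy dx.

Inner (y from 0 to 4): 100.
Outer (x from 0 to 4): 400.

Therefore ∮_C P dx + Q dy = 400.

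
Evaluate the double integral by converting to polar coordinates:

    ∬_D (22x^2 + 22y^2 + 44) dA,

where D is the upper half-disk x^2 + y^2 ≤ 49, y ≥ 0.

The region D is 0 ≤ r ≤ 7, 0 ≤ θ ≤ π in polar coordinates, where x = r cos(θ), y = r sin(θ), and dA = r dr dθ.

Under the substitution, the integrand becomes 22r^2 + 44, so

    ∬_D (22x^2 + 22y^2 + 44) dA = ∫_{0}^{π} ∫_{0}^{7} (22r^2 + 44) · r dr dθ.

Inner integral (in r): ∫_{0}^{7} (22r^2 + 44) · r dr = 28567/2.

Outer integral (in θ): ∫_{0}^{π} (28567/2) dθ = 28567π/2.

Therefore ∬_D (22x^2 + 22y^2 + 44) dA = 28567π/2.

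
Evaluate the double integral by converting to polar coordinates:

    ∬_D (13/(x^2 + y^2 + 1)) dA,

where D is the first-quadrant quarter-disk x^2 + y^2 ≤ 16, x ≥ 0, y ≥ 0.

The region D is 0 ≤ r ≤ 4, 0 ≤ θ ≤ π/2 in polar coordinates, where x = r cos(θ), y = r sin(θ), and dA = r dr dθ.

Under the substitution, the integrand becomes 13/(r^2 + 1), so

    ∬_D (13/(x^2 + y^2 + 1)) dA = ∫_{0}^{π/2} ∫_{0}^{4} (13/(r^2 + 1)) · r dr dθ.

Inner integral (in r): ∫_{0}^{4} (13/(r^2 + 1)) · r dr = 13log(17)/2.

Outer integral (in θ): ∫_{0}^{π/2} (13log(17)/2) dθ = 13π log(17)/4.

Therefore ∬_D (13/(x^2 + y^2 + 1)) dA = 13π log(17)/4.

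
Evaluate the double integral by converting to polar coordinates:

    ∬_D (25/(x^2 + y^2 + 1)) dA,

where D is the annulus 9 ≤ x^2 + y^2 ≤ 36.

The region D is 3 ≤ r ≤ 6, 0 ≤ θ ≤ 2π in polar coordinates, where x = r cos(θ), y = r sin(θ), and dA = r dr dθ.

Under the substitution, the integrand becomes 25/(r^2 + 1), so

    ∬_D (25/(x^2 + y^2 + 1)) dA = ∫_{0}^{2π} ∫_{3}^{6} (25/(r^2 + 1)) · r dr dθ.

Inner integral (in r): ∫_{3}^{6} (25/(r^2 + 1)) · r dr = log(6582952005840035281sqrt(370)/10000000000000).

Outer integral (in θ): ∫_{0}^{2π} (log(6582952005840035281sqrt(370)/10000000000000)) dθ = log((6582952005840035281sqrt(370)/10000000000000)^(2π)).

Therefore ∬_D (25/(x^2 + y^2 + 1)) dA = log((6582952005840035281sqrt(370)/10000000000000)^(2π)).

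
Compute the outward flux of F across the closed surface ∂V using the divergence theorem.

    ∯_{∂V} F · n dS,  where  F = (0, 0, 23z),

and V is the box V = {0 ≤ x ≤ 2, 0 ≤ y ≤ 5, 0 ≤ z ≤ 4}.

By the divergence theorem,

    ∯_{∂V} F · n dS = ∭_V (∇ · F) dV.

Compute the divergence:
    ∇ · F = ∂F_x/∂x + ∂F_y/∂y + ∂F_z/∂z = 0 + 0 + 23 = 23.

V is a rectangular box, so dV = dx dy dz with 0 ≤ x ≤ 2, 0 ≤ y ≤ 5, 0 ≤ z ≤ 4.

Integrate (23) over V as an iterated integral:

    ∭_V (∇·F) dV = ∫_0^{2} ∫_0^{5} ∫_0^{4} (23) dz dy dx.

Inner (z from 0 to 4): 92.
Middle (y from 0 to 5): 460.
Outer (x from 0 to 2): 920.

Therefore ∯_{∂V} F · n dS = 920.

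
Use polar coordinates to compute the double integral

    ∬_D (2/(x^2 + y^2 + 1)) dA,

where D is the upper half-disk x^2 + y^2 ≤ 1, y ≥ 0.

The region D is 0 ≤ r ≤ 1, 0 ≤ θ ≤ π in polar coordinates, where x = r cos(θ), y = r sin(θ), and dA = r dr dθ.

Under the substitution, the integrand becomes 2/(r^2 + 1), so

    ∬_D (2/(x^2 + y^2 + 1)) dA = ∫_{0}^{π} ∫_{0}^{1} (2/(r^2 + 1)) · r dr dθ.

Inner integral (in r): ∫_{0}^{1} (2/(r^2 + 1)) · r dr = log(2).

Outer integral (in θ): ∫_{0}^{π} (log(2)) dθ = π log(2).

Therefore ∬_D (2/(x^2 + y^2 + 1)) dA = π log(2).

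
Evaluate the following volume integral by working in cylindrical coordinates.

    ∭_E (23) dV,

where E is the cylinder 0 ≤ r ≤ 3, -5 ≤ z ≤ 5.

In cylindrical coordinates, x = r cos(θ), y = r sin(θ), z = z, and dV = r dr dθ dz.

The integrand becomes 23, so

    ∭_E (23) dV = ∫_{0}^{2π} ∫_{0}^{3} ∫_{-5}^{5} (23) · r dz dr dθ.

Inner (z): 230r.
Middle (r from 0 to 3): 1035.
Outer (θ): 2070π.

Therefore the triple integral equals 2070π.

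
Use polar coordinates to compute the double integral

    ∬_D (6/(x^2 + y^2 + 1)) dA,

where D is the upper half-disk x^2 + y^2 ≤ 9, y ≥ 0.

The region D is 0 ≤ r ≤ 3, 0 ≤ θ ≤ π in polar coordinates, where x = r cos(θ), y = r sin(θ), and dA = r dr dθ.

Under the substitution, the integrand becomes 6/(r^2 + 1), so

    ∬_D (6/(x^2 + y^2 + 1)) dA = ∫_{0}^{π} ∫_{0}^{3} (6/(r^2 + 1)) · r dr dθ.

Inner integral (in r): ∫_{0}^{3} (6/(r^2 + 1)) · r dr = log(1000).

Outer integral (in θ): ∫_{0}^{π} (log(1000)) dθ = log(1000^π).

Therefore ∬_D (6/(x^2 + y^2 + 1)) dA = log(1000^π).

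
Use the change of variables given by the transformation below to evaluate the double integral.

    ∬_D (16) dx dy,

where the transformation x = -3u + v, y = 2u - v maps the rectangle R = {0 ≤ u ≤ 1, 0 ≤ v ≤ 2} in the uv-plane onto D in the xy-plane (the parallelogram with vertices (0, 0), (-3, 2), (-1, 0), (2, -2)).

Compute the Jacobian determinant of (x, y) with respect to (u, v):

    ∂(x,y)/∂(u,v) = | -3  1 | = (-3)(-1) - (1)(2) = 1.
                   | 2  -1 |

Its absolute value is |J| = 1 (the area scaling factor).

Substituting x = -3u + v, y = 2u - v into the integrand,

    16 → 16,

so the integral becomes

    ∬_R (16) · |J| du dv = ∫_0^1 ∫_0^2 (16) dv du.

Inner (v): 32.
Outer (u): 32.

Therefore ∬_D (16) dx dy = 32.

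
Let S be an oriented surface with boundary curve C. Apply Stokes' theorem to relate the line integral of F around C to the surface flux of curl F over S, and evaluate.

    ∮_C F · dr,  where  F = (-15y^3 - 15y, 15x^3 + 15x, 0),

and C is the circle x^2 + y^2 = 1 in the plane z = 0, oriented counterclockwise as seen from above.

Let S be the flat disk x^2 + y^2 ≤ 1 in the plane z = 0, with upward unit normal n̂ = ẑ. By Stokes' theorem,

    ∮_C F · dr = ∬_S (∇ × F) · n̂ dS = ∬_D (curl F)_z dA,

where D is the disk x^2 + y^2 ≤ 1.

Compute the curl of F = (-15y^3 - 15y, 15x^3 + 15x, 0):
    (∇ × F)_x = ∂F_z/∂y - ∂F_y/∂z = 0,
    (∇ × F)_y = ∂F_x/∂z - ∂F_z/∂x = 0,
    (∇ × F)_z = ∂F_y/∂x - ∂F_x/∂y = 45x^2 + 45y^2 + 30.

On z = 0, (curl F)_z = 45x^2 + 45y^2 + 30.

Convert to polar (x = r cos θ, y = r sin θ, dA = r dr dθ); the integrand becomes 45r^2 + 30, so

    ∬_D (curl F)_z dA = ∫_0^{2π} ∫_0^{1} (45r^2 + 30) · r dr dθ.

Inner (r from 0 to 1): 105/4.
Outer (θ from 0 to 2π): 105π/2.

Therefore ∮_C F · dr = 105π/2.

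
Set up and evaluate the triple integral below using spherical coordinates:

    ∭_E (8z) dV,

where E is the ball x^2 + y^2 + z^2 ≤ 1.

In spherical coordinates, x = ρ sin(φ) cos(θ), y = ρ sin(φ) sin(θ), z = ρ cos(φ), and dV = ρ^2 sin(φ) dρ dφ dθ.

The integrand becomes 8ρ cos(φ), so

    ∭_E (8z) dV = ∫_{0}^{2π} ∫_{0}^{π} ∫_{0}^{1} (8ρ cos(φ)) · ρ^2 sin(φ) dρ dφ dθ.

Inner (ρ): sin(2φ).
Middle (φ): 0.
Outer (θ): 0.

Therefore the triple integral equals 0.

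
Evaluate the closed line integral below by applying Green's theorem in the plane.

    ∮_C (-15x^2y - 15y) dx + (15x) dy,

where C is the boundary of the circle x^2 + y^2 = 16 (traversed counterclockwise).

Green's theorem converts the closed line integral into a double integral over the enclosed region D:

    ∮_C P dx + Q dy = ∬_D (∂Q/∂x - ∂P/∂y) dA.

Here P = -15x^2y - 15y, Q = 15x, so

    ∂Q/∂x = 15,    ∂P/∂y = -15x^2 - 15,
    ∂Q/∂x - ∂P/∂y = 15x^2 + 30.

D is the region x^2 + y^2 ≤ 16. Evaluating the double integral:

In polar coordinates (x = r cos θ, y = r sin θ, dA = r dr dθ) the integrand becomes 15r^2cos(θ)^2 + 30, so

    ∬_D (15x^2 + 30) dA = ∫_0^{2π} ∫_0^{4} (15r^2cos(θ)^2 + 30) · r dr dθ.

Inner (r from 0 to 4): 960cos(θ)^2 + 240.
Outer (θ from 0 to 2π): 1440π.

Therefore ∮_C P dx + Q dy = 1440π.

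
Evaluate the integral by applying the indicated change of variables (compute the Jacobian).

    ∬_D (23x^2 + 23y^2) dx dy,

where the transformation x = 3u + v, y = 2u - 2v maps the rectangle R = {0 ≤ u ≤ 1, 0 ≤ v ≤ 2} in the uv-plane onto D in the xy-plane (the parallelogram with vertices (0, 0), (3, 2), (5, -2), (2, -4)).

Compute the Jacobian determinant of (x, y) with respect to (u, v):

    ∂(x,y)/∂(u,v) = | 3  1 | = (3)(-2) - (1)(2) = -8.
                   | 2  -2 |

Its absolute value is |J| = 8 (the area scaling factor).

Substituting x = 3u + v, y = 2u - 2v into the integrand,

    23x^2 + 23y^2 → 299u^2 - 46u v + 115v^2,

so the integral becomes

    ∬_R (299u^2 - 46u v + 115v^2) · |J| du dv = ∫_0^1 ∫_0^2 (2392u^2 - 368u v + 920v^2) dv du.

Inner (v): 4784u^2 - 736u + 7360/3.
Outer (u): 3680.

Therefore ∬_D (23x^2 + 23y^2) dx dy = 3680.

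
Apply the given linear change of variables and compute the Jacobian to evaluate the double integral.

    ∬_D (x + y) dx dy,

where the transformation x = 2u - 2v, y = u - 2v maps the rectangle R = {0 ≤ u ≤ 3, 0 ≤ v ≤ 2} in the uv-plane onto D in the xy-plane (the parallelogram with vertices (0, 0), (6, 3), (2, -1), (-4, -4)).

Compute the Jacobian determinant of (x, y) with respect to (u, v):

    ∂(x,y)/∂(u,v) = | 2  -2 | = (2)(-2) - (-2)(1) = -2.
                   | 1  -2 |

Its absolute value is |J| = 2 (the area scaling factor).

Substituting x = 2u - 2v, y = u - 2v into the integrand,

    x + y → 3u - 4v,

so the integral becomes

    ∬_R (3u - 4v) · |J| du dv = ∫_0^3 ∫_0^2 (6u - 8v) dv du.

Inner (v): 12u - 16.
Outer (u): 6.

Therefore ∬_D (x + y) dx dy = 6.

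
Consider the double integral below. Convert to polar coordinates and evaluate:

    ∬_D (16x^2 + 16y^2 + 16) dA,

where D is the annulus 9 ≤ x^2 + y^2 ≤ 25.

The region D is 3 ≤ r ≤ 5, 0 ≤ θ ≤ 2π in polar coordinates, where x = r cos(θ), y = r sin(θ), and dA = r dr dθ.

Under the substitution, the integrand becomes 16r^2 + 16, so

    ∬_D (16x^2 + 16y^2 + 16) dA = ∫_{0}^{2π} ∫_{3}^{5} (16r^2 + 16) · r dr dθ.

Inner integral (in r): ∫_{3}^{5} (16r^2 + 16) · r dr = 2304.

Outer integral (in θ): ∫_{0}^{2π} (2304) dθ = 4608π.

Therefore ∬_D (16x^2 + 16y^2 + 16) dA = 4608π.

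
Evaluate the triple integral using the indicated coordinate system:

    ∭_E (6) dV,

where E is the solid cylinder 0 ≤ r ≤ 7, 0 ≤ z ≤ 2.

In cylindrical coordinates, x = r cos(θ), y = r sin(θ), z = z, and dV = r dr dθ dz.

The integrand becomes 6, so

    ∭_E (6) dV = ∫_{0}^{2π} ∫_{0}^{7} ∫_{0}^{2} (6) · r dz dr dθ.

Inner (z): 12r.
Middle (r from 0 to 7): 294.
Outer (θ): 588π.

Therefore the triple integral equals 588π.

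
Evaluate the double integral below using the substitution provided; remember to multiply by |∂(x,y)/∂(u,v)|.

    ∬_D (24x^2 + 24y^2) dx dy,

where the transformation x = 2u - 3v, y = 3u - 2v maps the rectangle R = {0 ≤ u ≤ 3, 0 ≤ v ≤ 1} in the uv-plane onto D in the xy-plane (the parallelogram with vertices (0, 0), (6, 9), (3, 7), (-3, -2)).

Compute the Jacobian determinant of (x, y) with respect to (u, v):

    ∂(x,y)/∂(u,v) = | 2  -3 | = (2)(-2) - (-3)(3) = 5.
                   | 3  -2 |

Its absolute value is |J| = 5 (the area scaling factor).

Substituting x = 2u - 3v, y = 3u - 2v into the integrand,

    24x^2 + 24y^2 → 312u^2 - 576u v + 312v^2,

so the integral becomes

    ∬_R (312u^2 - 576u v + 312v^2) · |J| du dv = ∫_0^3 ∫_0^1 (1560u^2 - 2880u v + 1560v^2) dv du.

Inner (v): 1560u^2 - 1440u + 520.
Outer (u): 9120.

Therefore ∬_D (24x^2 + 24y^2) dx dy = 9120.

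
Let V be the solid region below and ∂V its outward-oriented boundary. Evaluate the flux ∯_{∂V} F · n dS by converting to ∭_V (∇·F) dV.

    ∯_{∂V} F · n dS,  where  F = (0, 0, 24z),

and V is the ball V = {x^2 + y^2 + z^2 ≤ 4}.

By the divergence theorem,

    ∯_{∂V} F · n dS = ∭_V (∇ · F) dV.

Compute the divergence:
    ∇ · F = ∂F_x/∂x + ∂F_y/∂y + ∂F_z/∂z = 0 + 0 + 24 = 24.

In spherical coordinates, x = ρ sin(φ) cos(θ), y = ρ sin(φ) sin(θ), z = ρ cos(φ), dV = ρ^2 sin(φ) dρ dφ dθ, with 0 ≤ ρ ≤ 2, 0 ≤ φ ≤ π, 0 ≤ θ ≤ 2π.

The integrand, after substitution and multiplying by the volume element, becomes (24) · ρ^2 sin(φ), so

    ∭_V (∇·F) dV = ∫_0^{2π} ∫_0^{π} ∫_0^{2} (24) · ρ^2 sin(φ) dρ dφ dθ.

Inner (ρ from 0 to 2): 64sin(φ).
Middle (φ from 0 to π): 128.
Outer (θ from 0 to 2π): 256π.

Therefore ∯_{∂V} F · n dS = 256π.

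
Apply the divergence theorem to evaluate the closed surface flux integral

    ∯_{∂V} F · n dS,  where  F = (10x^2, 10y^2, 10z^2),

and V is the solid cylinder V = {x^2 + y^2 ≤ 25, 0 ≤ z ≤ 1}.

By the divergence theorem,

    ∯_{∂V} F · n dS = ∭_V (∇ · F) dV.

Compute the divergence:
    ∇ · F = ∂F_x/∂x + ∂F_y/∂y + ∂F_z/∂z = 20x + 20y + 20z.

In cylindrical coordinates, x = r cos(θ), y = r sin(θ), z = z, dV = r dr dθ dz, with 0 ≤ r ≤ 5, 0 ≤ θ ≤ 2π, 0 ≤ z ≤ 1.

The integrand, after substitution and multiplying by the volume element, becomes (20sqrt(2)r sin(θ + π/4) + 20z) · r, so

    ∭_V (∇·F) dV = ∫_0^{2π} ∫_0^{5} ∫_0^{1} (20sqrt(2)r sin(θ + π/4) + 20z) · r dz dr dθ.

Inner (z from 0 to 1): 10r (2sqrt(2)r sin(θ + π/4) + 1).
Middle (r from 0 to 5): 2500sqrt(2)sin(θ + π/4)/3 + 125.
Outer (θ from 0 to 2π): 250π.

Therefore ∯_{∂V} F · n dS = 250π.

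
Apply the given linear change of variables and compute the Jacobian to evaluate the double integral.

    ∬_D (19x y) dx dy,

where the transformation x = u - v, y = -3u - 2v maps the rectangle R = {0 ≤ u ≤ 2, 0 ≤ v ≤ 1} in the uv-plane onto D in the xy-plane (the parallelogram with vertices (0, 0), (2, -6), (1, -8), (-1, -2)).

Compute the Jacobian determinant of (x, y) with respect to (u, v):

    ∂(x,y)/∂(u,v) = | 1  -1 | = (1)(-2) - (-1)(-3) = -5.
                   | -3  -2 |

Its absolute value is |J| = 5 (the area scaling factor).

Substituting x = u - v, y = -3u - 2v into the integrand,

    19x y → -57u^2 + 19u v + 38v^2,

so the integral becomes

    ∬_R (-57u^2 + 19u v + 38v^2) · |J| du dv = ∫_0^2 ∫_0^1 (-285u^2 + 95u v + 190v^2) dv du.

Inner (v): -285u^2 + 95u/2 + 190/3.
Outer (u): -1615/3.

Therefore ∬_D (19x y) dx dy = -1615/3.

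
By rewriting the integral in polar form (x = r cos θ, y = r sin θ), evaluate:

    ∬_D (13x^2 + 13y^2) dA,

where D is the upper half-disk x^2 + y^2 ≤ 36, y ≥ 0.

The region D is 0 ≤ r ≤ 6, 0 ≤ θ ≤ π in polar coordinates, where x = r cos(θ), y = r sin(θ), and dA = r dr dθ.

Under the substitution, the integrand becomes 13r^2, so

    ∬_D (13x^2 + 13y^2) dA = ∫_{0}^{π} ∫_{0}^{6} (13r^2) · r dr dθ.

Inner integral (in r): ∫_{0}^{6} (13r^2) · r dr = 4212.

Outer integral (in θ): ∫_{0}^{π} (4212) dθ = 4212π.

Therefore ∬_D (13x^2 + 13y^2) dA = 4212π.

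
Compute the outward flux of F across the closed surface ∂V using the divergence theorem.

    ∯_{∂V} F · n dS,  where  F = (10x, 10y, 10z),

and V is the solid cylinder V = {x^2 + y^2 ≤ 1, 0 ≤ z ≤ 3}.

By the divergence theorem,

    ∯_{∂V} F · n dS = ∭_V (∇ · F) dV.

Compute the divergence:
    ∇ · F = ∂F_x/∂x + ∂F_y/∂y + ∂F_z/∂z = 10 + 10 + 10 = 30.

In cylindrical coordinates, x = r cos(θ), y = r sin(θ), z = z, dV = r dr dθ dz, with 0 ≤ r ≤ 1, 0 ≤ θ ≤ 2π, 0 ≤ z ≤ 3.

The integrand, after substitution and multiplying by the volume element, becomes (30) · r, so

    ∭_V (∇·F) dV = ∫_0^{2π} ∫_0^{1} ∫_0^{3} (30) · r dz dr dθ.

Inner (z from 0 to 3): 90r.
Middle (r from 0 to 1): 45.
Outer (θ from 0 to 2π): 90π.

Therefore ∯_{∂V} F · n dS = 90π.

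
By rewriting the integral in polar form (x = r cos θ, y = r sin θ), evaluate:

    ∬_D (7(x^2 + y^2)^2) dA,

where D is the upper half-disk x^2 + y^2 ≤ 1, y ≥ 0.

The region D is 0 ≤ r ≤ 1, 0 ≤ θ ≤ π in polar coordinates, where x = r cos(θ), y = r sin(θ), and dA = r dr dθ.

Under the substitution, the integrand becomes 7r^4, so

    ∬_D (7(x^2 + y^2)^2) dA = ∫_{0}^{π} ∫_{0}^{1} (7r^4) · r dr dθ.

Inner integral (in r): ∫_{0}^{1} (7r^4) · r dr = 7/6.

Outer integral (in θ): ∫_{0}^{π} (7/6) dθ = 7π/6.

Therefore ∬_D (7(x^2 + y^2)^2) dA = 7π/6.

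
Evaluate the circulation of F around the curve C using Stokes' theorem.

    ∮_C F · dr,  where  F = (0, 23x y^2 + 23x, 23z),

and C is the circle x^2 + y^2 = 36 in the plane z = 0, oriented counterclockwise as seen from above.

Let S be the flat disk x^2 + y^2 ≤ 36 in the plane z = 0, with upward unit normal n̂ = ẑ. By Stokes' theorem,

    ∮_C F · dr = ∬_S (∇ × F) · n̂ dS = ∬_D (curl F)_z dA,

where D is the disk x^2 + y^2 ≤ 36.

Compute the curl of F = (0, 23x y^2 + 23x, 23z):
    (∇ × F)_x = ∂F_z/∂y - ∂F_y/∂z = 0,
    (∇ × F)_y = ∂F_x/∂z - ∂F_z/∂x = 0,
    (∇ × F)_z = ∂F_y/∂x - ∂F_x/∂y = 23y^2 + 23.

On z = 0, (curl F)_z = 23y^2 + 23.

Convert to polar (x = r cos θ, y = r sin θ, dA = r dr dθ); the integrand becomes 23r^2sin(θ)^2 + 23, so

    ∬_D (curl F)_z dA = ∫_0^{2π} ∫_0^{6} (23r^2sin(θ)^2 + 23) · r dr dθ.

Inner (r from 0 to 6): 7452sin(θ)^2 + 414.
Outer (θ from 0 to 2π): 8280π.

Therefore ∮_C F · dr = 8280π.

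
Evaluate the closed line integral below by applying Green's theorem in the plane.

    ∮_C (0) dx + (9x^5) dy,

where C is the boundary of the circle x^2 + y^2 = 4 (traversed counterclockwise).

Green's theorem converts the closed line integral into a double integral over the enclosed region D:

    ∮_C P dx + Q dy = ∬_D (∂Q/∂x - ∂P/∂y) dA.

Here P = 0, Q = 9x^5, so

    ∂Q/∂x = 45x^4,    ∂P/∂y = 0,
    ∂Q/∂x - ∂P/∂y = 45x^4.

D is the region x^2 + y^2 ≤ 4. Evaluating the double integral:

In polar coordinates (x = r cos θ, y = r sin θ, dA = r dr dθ) the integrand becomes 45r^4cos(θ)^4, so

    ∬_D (45x^4) dA = ∫_0^{2π} ∫_0^{2} (45r^4cos(θ)^4) · r dr dθ.

Inner (r from 0 to 2): 480cos(θ)^4.
Outer (θ from 0 to 2π): 360π.

Therefore ∮_C P dx + Q dy = 360π.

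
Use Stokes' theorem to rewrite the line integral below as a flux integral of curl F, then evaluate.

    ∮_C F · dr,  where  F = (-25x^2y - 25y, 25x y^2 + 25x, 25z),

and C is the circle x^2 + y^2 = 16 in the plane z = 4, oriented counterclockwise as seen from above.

Let S be the flat disk x^2 + y^2 ≤ 16 in the plane z = 4, with upward unit normal n̂ = ẑ. By Stokes' theorem,

    ∮_C F · dr = ∬_S (∇ × F) · n̂ dS = ∬_D (curl F)_z dA,

where D is the disk x^2 + y^2 ≤ 16.

Compute the curl of F = (-25x^2y - 25y, 25x y^2 + 25x, 25z):
    (∇ × F)_x = ∂F_z/∂y - ∂F_y/∂z = 0,
    (∇ × F)_y = ∂F_x/∂z - ∂F_z/∂x = 0,
    (∇ × F)_z = ∂F_y/∂x - ∂F_x/∂y = 25x^2 + 25y^2 + 50.

On z = 4, (curl F)_z = 25x^2 + 25y^2 + 50.

Convert to polar (x = r cos θ, y = r sin θ, dA = r dr dθ); the integrand becomes 25r^2 + 50, so

    ∬_D (curl F)_z dA = ∫_0^{2π} ∫_0^{4} (25r^2 + 50) · r dr dθ.

Inner (r from 0 to 4): 2000.
Outer (θ from 0 to 2π): 4000π.

Therefore ∮_C F · dr = 4000π.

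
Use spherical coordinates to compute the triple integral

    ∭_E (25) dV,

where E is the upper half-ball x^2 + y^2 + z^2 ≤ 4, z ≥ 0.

In spherical coordinates, x = ρ sin(φ) cos(θ), y = ρ sin(φ) sin(θ), z = ρ cos(φ), and dV = ρ^2 sin(φ) dρ dφ dθ.

The integrand becomes 25, so

    ∭_E (25) dV = ∫_{0}^{2π} ∫_{0}^{π/2} ∫_{0}^{2} (25) · ρ^2 sin(φ) dρ dφ dθ.

Inner (ρ): 200sin(φ)/3.
Middle (φ): 200/3.
Outer (θ): 400π/3.

Therefore the triple integral equals 400π/3.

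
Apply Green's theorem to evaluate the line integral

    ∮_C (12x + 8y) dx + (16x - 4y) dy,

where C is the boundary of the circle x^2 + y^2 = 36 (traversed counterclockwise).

Green's theorem converts the closed line integral into a double integral over the enclosed region D:

    ∮_C P dx + Q dy = ∬_D (∂Q/∂x - ∂P/∂y) dA.

Here P = 12x + 8y, Q = 16x - 4y, so

    ∂Q/∂x = 16,    ∂P/∂y = 8,
    ∂Q/∂x - ∂P/∂y = 8.

D is the region x^2 + y^2 ≤ 36. Evaluating the double integral:

In polar coordinates (x = r cos θ, y = r sin θ, dA = r dr dθ) the integrand becomes 8, so

    ∬_D (8) dA = ∫_0^{2π} ∫_0^{6} (8) · r dr dθ.

Inner (r from 0 to 6): 144.
Outer (θ from 0 to 2π): 288π.

Therefore ∮_C P dx + Q dy = 288π.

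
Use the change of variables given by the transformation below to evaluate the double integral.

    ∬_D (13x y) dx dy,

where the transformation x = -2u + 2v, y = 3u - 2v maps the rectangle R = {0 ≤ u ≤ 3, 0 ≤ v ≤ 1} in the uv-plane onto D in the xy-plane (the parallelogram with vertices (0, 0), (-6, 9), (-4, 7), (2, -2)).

Compute the Jacobian determinant of (x, y) with respect to (u, v):

    ∂(x,y)/∂(u,v) = | -2  2 | = (-2)(-2) - (2)(3) = -2.
                   | 3  -2 |

Its absolute value is |J| = 2 (the area scaling factor).

Substituting x = -2u + 2v, y = 3u - 2v into the integrand,

    13x y → -78u^2 + 130u v - 52v^2,

so the integral becomes

    ∬_R (-78u^2 + 130u v - 52v^2) · |J| du dv = ∫_0^3 ∫_0^1 (-156u^2 + 260u v - 104v^2) dv du.

Inner (v): -156u^2 + 130u - 104/3.
Outer (u): -923.

Therefore ∬_D (13x y) dx dy = -923.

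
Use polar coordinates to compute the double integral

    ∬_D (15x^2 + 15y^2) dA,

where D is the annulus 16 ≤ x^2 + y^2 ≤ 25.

The region D is 4 ≤ r ≤ 5, 0 ≤ θ ≤ 2π in polar coordinates, where x = r cos(θ), y = r sin(θ), and dA = r dr dθ.

Under the substitution, the integrand becomes 15r^2, so

    ∬_D (15x^2 + 15y^2) dA = ∫_{0}^{2π} ∫_{4}^{5} (15r^2) · r dr dθ.

Inner integral (in r): ∫_{4}^{5} (15r^2) · r dr = 5535/4.

Outer integral (in θ): ∫_{0}^{2π} (5535/4) dθ = 5535π/2.

Therefore ∬_D (15x^2 + 15y^2) dA = 5535π/2.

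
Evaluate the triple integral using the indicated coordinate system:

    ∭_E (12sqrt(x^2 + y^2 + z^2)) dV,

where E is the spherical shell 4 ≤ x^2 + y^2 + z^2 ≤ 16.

In spherical coordinates, x = ρ sin(φ) cos(θ), y = ρ sin(φ) sin(θ), z = ρ cos(φ), and dV = ρ^2 sin(φ) dρ dφ dθ.

The integrand becomes 12ρ, so

    ∭_E (12sqrt(x^2 + y^2 + z^2)) dV = ∫_{0}^{2π} ∫_{0}^{π} ∫_{2}^{4} (12ρ) · ρ^2 sin(φ) dρ dφ dθ.

Inner (ρ): 720sin(φ).
Middle (φ): 1440.
Outer (θ): 2880π.

Therefore the triple integral equals 2880π.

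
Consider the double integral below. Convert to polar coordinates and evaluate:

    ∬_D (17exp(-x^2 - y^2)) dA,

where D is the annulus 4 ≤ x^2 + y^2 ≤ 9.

The region D is 2 ≤ r ≤ 3, 0 ≤ θ ≤ 2π in polar coordinates, where x = r cos(θ), y = r sin(θ), and dA = r dr dθ.

Under the substitution, the integrand becomes 17exp(-r^2), so

    ∬_D (17exp(-x^2 - y^2)) dA = ∫_{0}^{2π} ∫_{2}^{3} (17exp(-r^2)) · r dr dθ.

Inner integral (in r): ∫_{2}^{3} (17exp(-r^2)) · r dr = -(17 - 17exp(5))exp(-9)/2.

Outer integral (in θ): ∫_{0}^{2π} (-(17 - 17exp(5))exp(-9)/2) dθ = -17π (1 - exp(5))exp(-9).

Therefore ∬_D (17exp(-x^2 - y^2)) dA = -17π (1 - exp(5))exp(-9).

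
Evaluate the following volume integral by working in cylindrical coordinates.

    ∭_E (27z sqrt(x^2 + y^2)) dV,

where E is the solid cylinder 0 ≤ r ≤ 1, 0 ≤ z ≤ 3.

In cylindrical coordinates, x = r cos(θ), y = r sin(θ), z = z, and dV = r dr dθ dz.

The integrand becomes 27r z, so

    ∭_E (27z sqrt(x^2 + y^2)) dV = ∫_{0}^{2π} ∫_{0}^{1} ∫_{0}^{3} (27r z) · r dz dr dθ.

Inner (z): 243r^2/2.
Middle (r from 0 to 1): 81/2.
Outer (θ): 81π.

Therefore the triple integral equals 81π.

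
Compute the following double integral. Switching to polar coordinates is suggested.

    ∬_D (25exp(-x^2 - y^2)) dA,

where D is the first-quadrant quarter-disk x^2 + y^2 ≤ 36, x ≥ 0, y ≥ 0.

The region D is 0 ≤ r ≤ 6, 0 ≤ θ ≤ π/2 in polar coordinates, where x = r cos(θ), y = r sin(θ), and dA = r dr dθ.

Under the substitution, the integrand becomes 25exp(-r^2), so

    ∬_D (25exp(-x^2 - y^2)) dA = ∫_{0}^{π/2} ∫_{0}^{6} (25exp(-r^2)) · r dr dθ.

Inner integral (in r): ∫_{0}^{6} (25exp(-r^2)) · r dr = 25/2 - 25exp(-36)/2.

Outer integral (in θ): ∫_{0}^{π/2} (25/2 - 25exp(-36)/2) dθ = -25π (1 - exp(36))exp(-36)/4.

Therefore ∬_D (25exp(-x^2 - y^2)) dA = -25π (1 - exp(36))exp(-36)/4.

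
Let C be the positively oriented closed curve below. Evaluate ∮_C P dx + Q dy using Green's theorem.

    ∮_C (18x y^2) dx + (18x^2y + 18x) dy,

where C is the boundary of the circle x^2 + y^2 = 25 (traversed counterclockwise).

Green's theorem converts the closed line integral into a double integral over the enclosed region D:

    ∮_C P dx + Q dy = ∬_D (∂Q/∂x - ∂P/∂y) dA.

Here P = 18x y^2, Q = 18x^2y + 18x, so

    ∂Q/∂x = 36x y + 18,    ∂P/∂y = 36x y,
    ∂Q/∂x - ∂P/∂y = 18.

D is the region x^2 + y^2 ≤ 25. Evaluating the double integral:

In polar coordinates (x = r cos θ, y = r sin θ, dA = r dr dθ) the integrand becomes 18, so

    ∬_D (18) dA = ∫_0^{2π} ∫_0^{5} (18) · r dr dθ.

Inner (r from 0 to 5): 225.
Outer (θ from 0 to 2π): 450π.

Therefore ∮_C P dx + Q dy = 450π.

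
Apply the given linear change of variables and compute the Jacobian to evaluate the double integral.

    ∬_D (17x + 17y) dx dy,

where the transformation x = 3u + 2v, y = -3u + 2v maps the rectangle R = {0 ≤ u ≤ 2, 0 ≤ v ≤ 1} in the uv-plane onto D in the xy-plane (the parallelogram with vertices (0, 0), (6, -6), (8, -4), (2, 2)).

Compute the Jacobian determinant of (x, y) with respect to (u, v):

    ∂(x,y)/∂(u,v) = | 3  2 | = (3)(2) - (2)(-3) = 12.
                   | -3  2 |

Its absolute value is |J| = 12 (the area scaling factor).

Substituting x = 3u + 2v, y = -3u + 2v into the integrand,

    17x + 17y → 68v,

so the integral becomes

    ∬_R (68v) · |J| du dv = ∫_0^2 ∫_0^1 (816v) dv du.

Inner (v): 408.
Outer (u): 816.

Therefore ∬_D (17x + 17y) dx dy = 816.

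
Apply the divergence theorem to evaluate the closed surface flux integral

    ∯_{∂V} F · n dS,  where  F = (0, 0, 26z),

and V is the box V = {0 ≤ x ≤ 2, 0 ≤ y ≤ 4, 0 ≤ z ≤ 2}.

By the divergence theorem,

    ∯_{∂V} F · n dS = ∭_V (∇ · F) dV.

Compute the divergence:
    ∇ · F = ∂F_x/∂x + ∂F_y/∂y + ∂F_z/∂z = 0 + 0 + 26 = 26.

V is a rectangular box, so dV = dx dy dz with 0 ≤ x ≤ 2, 0 ≤ y ≤ 4, 0 ≤ z ≤ 2.

Integrate (26) over V as an iterated integral:

    ∭_V (∇·F) dV = ∫_0^{2} ∫_0^{4} ∫_0^{2} (26) dz dy dx.

Inner (z from 0 to 2): 52.
Middle (y from 0 to 4): 208.
Outer (x from 0 to 2): 416.

Therefore ∯_{∂V} F · n dS = 416.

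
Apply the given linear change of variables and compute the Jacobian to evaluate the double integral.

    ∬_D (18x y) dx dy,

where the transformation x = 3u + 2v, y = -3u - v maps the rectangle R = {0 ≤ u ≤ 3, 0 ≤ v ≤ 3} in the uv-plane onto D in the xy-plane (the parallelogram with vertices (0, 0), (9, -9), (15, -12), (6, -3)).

Compute the Jacobian determinant of (x, y) with respect to (u, v):

    ∂(x,y)/∂(u,v) = | 3  2 | = (3)(-1) - (2)(-3) = 3.
                   | -3  -1 |

Its absolute value is |J| = 3 (the area scaling factor).

Substituting x = 3u + 2v, y = -3u - v into the integrand,

    18x y → -162u^2 - 162u v - 36v^2,

so the integral becomes

    ∬_R (-162u^2 - 162u v - 36v^2) · |J| du dv = ∫_0^3 ∫_0^3 (-486u^2 - 486u v - 108v^2) dv du.

Inner (v): -1458u^2 - 2187u - 972.
Outer (u): -51759/2.

Therefore ∬_D (18x y) dx dy = -51759/2.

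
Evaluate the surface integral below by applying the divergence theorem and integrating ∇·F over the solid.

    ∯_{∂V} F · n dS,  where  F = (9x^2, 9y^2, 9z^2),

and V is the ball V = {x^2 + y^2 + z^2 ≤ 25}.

By the divergence theorem,

    ∯_{∂V} F · n dS = ∭_V (∇ · F) dV.

Compute the divergence:
    ∇ · F = ∂F_x/∂x + ∂F_y/∂y + ∂F_z/∂z = 18x + 18y + 18z.

In spherical coordinates, x = ρ sin(φ) cos(θ), y = ρ sin(φ) sin(θ), z = ρ cos(φ), dV = ρ^2 sin(φ) dρ dφ dθ, with 0 ≤ ρ ≤ 5, 0 ≤ φ ≤ π, 0 ≤ θ ≤ 2π.

The integrand, after substitution and multiplying by the volume element, becomes (18ρ (sqrt(2)sin(φ)sin(θ + π/4) + cos(φ))) · ρ^2 sin(φ), so

    ∭_V (∇·F) dV = ∫_0^{2π} ∫_0^{π} ∫_0^{5} (18ρ (sqrt(2)sin(φ)sin(θ + π/4) + cos(φ))) · ρ^2 sin(φ) dρ dφ dθ.

Inner (ρ from 0 to 5): 5625(sqrt(2)sin(φ)sin(θ + π/4) + cos(φ))sin(φ)/2.
Middle (φ from 0 to π): 5625sqrt(2)π sin(θ + π/4)/4.
Outer (θ from 0 to 2π): 0.

Therefore ∯_{∂V} F · n dS = 0.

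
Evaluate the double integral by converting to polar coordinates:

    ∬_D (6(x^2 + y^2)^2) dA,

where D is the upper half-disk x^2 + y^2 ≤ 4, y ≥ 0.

The region D is 0 ≤ r ≤ 2, 0 ≤ θ ≤ π in polar coordinates, where x = r cos(θ), y = r sin(θ), and dA = r dr dθ.

Under the substitution, the integrand becomes 6r^4, so

    ∬_D (6(x^2 + y^2)^2) dA = ∫_{0}^{π} ∫_{0}^{2} (6r^4) · r dr dθ.

Inner integral (in r): ∫_{0}^{2} (6r^4) · r dr = 64.

Outer integral (in θ): ∫_{0}^{π} (64) dθ = 64π.

Therefore ∬_D (6(x^2 + y^2)^2) dA = 64π.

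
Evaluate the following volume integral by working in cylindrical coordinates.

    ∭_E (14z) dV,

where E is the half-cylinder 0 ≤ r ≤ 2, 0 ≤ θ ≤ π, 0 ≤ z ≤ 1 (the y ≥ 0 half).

In cylindrical coordinates, x = r cos(θ), y = r sin(θ), z = z, and dV = r dr dθ dz.

The integrand becomes 14z, so

    ∭_E (14z) dV = ∫_{0}^{π} ∫_{0}^{2} ∫_{0}^{1} (14z) · r dz dr dθ.

Inner (z): 7r.
Middle (r from 0 to 2): 14.
Outer (θ): 14π.

Therefore the triple integral equals 14π.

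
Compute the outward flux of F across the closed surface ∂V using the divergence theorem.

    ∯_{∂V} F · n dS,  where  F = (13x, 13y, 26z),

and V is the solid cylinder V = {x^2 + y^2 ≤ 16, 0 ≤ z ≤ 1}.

By the divergence theorem,

    ∯_{∂V} F · n dS = ∭_V (∇ · F) dV.

Compute the divergence:
    ∇ · F = ∂F_x/∂x + ∂F_y/∂y + ∂F_z/∂z = 13 + 13 + 26 = 52.

In cylindrical coordinates, x = r cos(θ), y = r sin(θ), z = z, dV = r dr dθ dz, with 0 ≤ r ≤ 4, 0 ≤ θ ≤ 2π, 0 ≤ z ≤ 1.

The integrand, after substitution and multiplying by the volume element, becomes (52) · r, so

    ∭_V (∇·F) dV = ∫_0^{2π} ∫_0^{4} ∫_0^{1} (52) · r dz dr dθ.

Inner (z from 0 to 1): 52r.
Middle (r from 0 to 4): 416.
Outer (θ from 0 to 2π): 832π.

Therefore ∯_{∂V} F · n dS = 832π.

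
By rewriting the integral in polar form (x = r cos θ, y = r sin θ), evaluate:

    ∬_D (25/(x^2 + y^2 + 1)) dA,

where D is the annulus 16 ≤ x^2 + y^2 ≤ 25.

The region D is 4 ≤ r ≤ 5, 0 ≤ θ ≤ 2π in polar coordinates, where x = r cos(θ), y = r sin(θ), and dA = r dr dθ.

Under the substitution, the integrand becomes 25/(r^2 + 1), so

    ∬_D (25/(x^2 + y^2 + 1)) dA = ∫_{0}^{2π} ∫_{4}^{5} (25/(r^2 + 1)) · r dr dθ.

Inner integral (in r): ∫_{4}^{5} (25/(r^2 + 1)) · r dr = log(95428956661682176sqrt(442)/9904578032905937).

Outer integral (in θ): ∫_{0}^{2π} (log(95428956661682176sqrt(442)/9904578032905937)) dθ = log((95428956661682176sqrt(442)/9904578032905937)^(2π)).

Therefore ∬_D (25/(x^2 + y^2 + 1)) dA = log((95428956661682176sqrt(442)/9904578032905937)^(2π)).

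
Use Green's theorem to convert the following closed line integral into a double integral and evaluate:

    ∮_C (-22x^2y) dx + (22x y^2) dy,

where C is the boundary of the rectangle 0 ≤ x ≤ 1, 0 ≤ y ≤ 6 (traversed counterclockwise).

Green's theorem converts the closed line integral into a double integral over the enclosed region D:

    ∮_C P dx + Q dy = ∬_D (∂Q/∂x - ∂P/∂y) dA.

Here P = -22x^2y, Q = 22x y^2, so

    ∂Q/∂x = 22y^2,    ∂P/∂y = -22x^2,
    ∂Q/∂x - ∂P/∂y = 22x^2 + 22y^2.

D is the region 0 ≤ x ≤ 1, 0 ≤ y ≤ 6. Evaluating the double integral:

    ∬_D (22x^2 + 22y^2) dA = ∫_0^{1} ∫_0^{6} (22x^2 + 22y^2) dy dx.

Inner (y from 0 to 6): 132x^2 + 1584.
Outer (x from 0 to 1): 1628.

Therefore ∮_C P dx + Q dy = 1628.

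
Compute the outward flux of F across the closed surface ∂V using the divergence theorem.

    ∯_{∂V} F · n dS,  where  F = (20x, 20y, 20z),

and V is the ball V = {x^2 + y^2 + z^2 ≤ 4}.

By the divergence theorem,

    ∯_{∂V} F · n dS = ∭_V (∇ · F) dV.

Compute the divergence:
    ∇ · F = ∂F_x/∂x + ∂F_y/∂y + ∂F_z/∂z = 20 + 20 + 20 = 60.

In spherical coordinates, x = ρ sin(φ) cos(θ), y = ρ sin(φ) sin(θ), z = ρ cos(φ), dV = ρ^2 sin(φ) dρ dφ dθ, with 0 ≤ ρ ≤ 2, 0 ≤ φ ≤ π, 0 ≤ θ ≤ 2π.

The integrand, after substitution and multiplying by the volume element, becomes (60) · ρ^2 sin(φ), so

    ∭_V (∇·F) dV = ∫_0^{2π} ∫_0^{π} ∫_0^{2} (60) · ρ^2 sin(φ) dρ dφ dθ.

Inner (ρ from 0 to 2): 160sin(φ).
Middle (φ from 0 to π): 320.
Outer (θ from 0 to 2π): 640π.

Therefore ∯_{∂V} F · n dS = 640π.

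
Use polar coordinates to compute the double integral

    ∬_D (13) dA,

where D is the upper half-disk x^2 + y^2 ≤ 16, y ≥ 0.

The region D is 0 ≤ r ≤ 4, 0 ≤ θ ≤ π in polar coordinates, where x = r cos(θ), y = r sin(θ), and dA = r dr dθ.

Under the substitution, the integrand becomes 13, so

    ∬_D (13) dA = ∫_{0}^{π} ∫_{0}^{4} (13) · r dr dθ.

Inner integral (in r): ∫_{0}^{4} (13) · r dr = 104.

Outer integral (in θ): ∫_{0}^{π} (104) dθ = 104π.

Therefore ∬_D (13) dA = 104π.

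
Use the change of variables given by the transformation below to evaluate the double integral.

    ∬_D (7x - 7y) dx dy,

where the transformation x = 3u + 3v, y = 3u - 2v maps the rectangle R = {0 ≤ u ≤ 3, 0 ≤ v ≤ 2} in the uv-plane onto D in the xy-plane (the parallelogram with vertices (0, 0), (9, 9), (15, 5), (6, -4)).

Compute the Jacobian determinant of (x, y) with respect to (u, v):

    ∂(x,y)/∂(u,v) = | 3  3 | = (3)(-2) - (3)(3) = -15.
                   | 3  -2 |

Its absolute value is |J| = 15 (the area scaling factor).

Substituting x = 3u + 3v, y = 3u - 2v into the integrand,

    7x - 7y → 35v,

so the integral becomes

    ∬_R (35v) · |J| du dv = ∫_0^3 ∫_0^2 (525v) dv du.

Inner (v): 1050.
Outer (u): 3150.

Therefore ∬_D (7x - 7y) dx dy = 3150.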